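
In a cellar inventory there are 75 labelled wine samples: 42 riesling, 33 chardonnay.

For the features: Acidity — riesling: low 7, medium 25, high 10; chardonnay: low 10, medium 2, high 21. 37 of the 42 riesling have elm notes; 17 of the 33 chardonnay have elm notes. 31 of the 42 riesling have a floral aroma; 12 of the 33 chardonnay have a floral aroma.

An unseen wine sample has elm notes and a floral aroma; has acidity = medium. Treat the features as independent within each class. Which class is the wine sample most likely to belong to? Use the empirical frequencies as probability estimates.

riesling: (42/75) × (25/42) × (37/42) × (31/42) ≈ 0.216742
chardonnay: (33/75) × (2/33) × (17/33) × (12/33) ≈ 0.00499541
Highest score → riesling.

riesling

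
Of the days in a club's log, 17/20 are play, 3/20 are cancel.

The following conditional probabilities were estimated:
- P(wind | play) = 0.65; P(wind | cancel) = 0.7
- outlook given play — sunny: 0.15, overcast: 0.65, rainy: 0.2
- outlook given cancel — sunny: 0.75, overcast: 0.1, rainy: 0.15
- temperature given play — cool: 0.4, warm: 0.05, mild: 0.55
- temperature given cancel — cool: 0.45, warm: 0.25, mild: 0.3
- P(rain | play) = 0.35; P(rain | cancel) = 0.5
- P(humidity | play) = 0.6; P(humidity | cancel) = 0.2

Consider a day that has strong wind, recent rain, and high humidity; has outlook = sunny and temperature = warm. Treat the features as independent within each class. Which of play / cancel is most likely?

cancel

play: 0.85 × 0.65 × 0.15 × 0.05 × 0.35 × 0.6 = 0.0008701875
cancel: 0.15 × 0.7 × 0.75 × 0.25 × 0.5 × 0.2 = 0.00196875
Highest score → cancel.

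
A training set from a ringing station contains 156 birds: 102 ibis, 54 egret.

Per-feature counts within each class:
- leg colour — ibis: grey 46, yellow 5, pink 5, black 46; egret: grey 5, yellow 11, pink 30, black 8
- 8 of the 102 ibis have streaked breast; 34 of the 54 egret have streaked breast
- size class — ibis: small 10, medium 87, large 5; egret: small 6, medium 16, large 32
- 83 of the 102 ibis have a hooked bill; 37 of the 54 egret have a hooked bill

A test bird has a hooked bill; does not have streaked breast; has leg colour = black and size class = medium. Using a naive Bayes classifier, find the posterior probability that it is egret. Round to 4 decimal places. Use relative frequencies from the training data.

ibis: (102/156) × (46/102) × (94/102) × (87/102) × (83/102) ≈ 0.188607
egret: (54/156) × (8/54) × (20/54) × (16/54) × (37/54) ≈ 0.00385599
P(egret | x) = 0.00385599 / 0.19246299 ≈ 0.0200

0.0200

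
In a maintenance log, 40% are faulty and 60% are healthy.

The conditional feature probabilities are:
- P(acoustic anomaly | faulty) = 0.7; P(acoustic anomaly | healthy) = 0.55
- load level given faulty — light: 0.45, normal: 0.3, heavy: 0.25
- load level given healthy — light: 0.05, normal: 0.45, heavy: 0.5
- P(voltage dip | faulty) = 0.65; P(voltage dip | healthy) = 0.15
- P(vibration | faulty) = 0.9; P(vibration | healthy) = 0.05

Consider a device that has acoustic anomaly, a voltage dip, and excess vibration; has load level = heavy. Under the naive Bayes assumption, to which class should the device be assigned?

faulty

faulty: 0.4 × 0.7 × 0.25 × 0.65 × 0.9 = 0.04095
healthy: 0.6 × 0.55 × 0.5 × 0.15 × 0.05 = 0.0012375
Highest score → faulty.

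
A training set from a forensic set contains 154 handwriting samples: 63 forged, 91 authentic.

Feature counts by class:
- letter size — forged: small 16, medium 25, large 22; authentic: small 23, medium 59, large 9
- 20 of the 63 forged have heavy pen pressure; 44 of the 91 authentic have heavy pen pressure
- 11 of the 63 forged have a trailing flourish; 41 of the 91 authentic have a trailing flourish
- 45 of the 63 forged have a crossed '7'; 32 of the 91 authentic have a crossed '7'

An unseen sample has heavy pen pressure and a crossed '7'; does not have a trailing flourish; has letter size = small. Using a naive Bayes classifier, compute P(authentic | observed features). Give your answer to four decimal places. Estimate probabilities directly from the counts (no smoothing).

forged: (63/154) × (16/63) × (20/63) × (52/63) × (45/63) ≈ 0.0194457
authentic: (91/154) × (23/91) × (44/91) × (50/91) × (32/91) ≈ 0.0139526
P(authentic | x) = 0.0139526 / 0.0333983 ≈ 0.4178

0.4178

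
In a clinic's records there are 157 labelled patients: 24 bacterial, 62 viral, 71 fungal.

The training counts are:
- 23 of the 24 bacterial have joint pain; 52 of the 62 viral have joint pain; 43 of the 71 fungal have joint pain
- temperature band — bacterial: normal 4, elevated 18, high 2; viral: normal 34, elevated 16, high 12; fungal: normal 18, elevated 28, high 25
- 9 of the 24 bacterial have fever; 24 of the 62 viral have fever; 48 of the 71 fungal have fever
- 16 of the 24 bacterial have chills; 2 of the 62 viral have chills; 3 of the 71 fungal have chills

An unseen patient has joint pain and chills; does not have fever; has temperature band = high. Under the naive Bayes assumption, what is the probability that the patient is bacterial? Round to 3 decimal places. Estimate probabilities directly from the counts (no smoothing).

bacterial: (24/157) × (23/24) × (2/24) × (15/24) × (16/24) ≈ 0.00508669
viral: (62/157) × (52/62) × (12/62) × (38/62) × (2/62) ≈ 0.00126743
fungal: (71/157) × (43/71) × (25/71) × (23/71) × (3/71) ≈ 0.00132003
P(bacterial | x) = 0.00508669 / 0.00767415 ≈ 0.663

0.663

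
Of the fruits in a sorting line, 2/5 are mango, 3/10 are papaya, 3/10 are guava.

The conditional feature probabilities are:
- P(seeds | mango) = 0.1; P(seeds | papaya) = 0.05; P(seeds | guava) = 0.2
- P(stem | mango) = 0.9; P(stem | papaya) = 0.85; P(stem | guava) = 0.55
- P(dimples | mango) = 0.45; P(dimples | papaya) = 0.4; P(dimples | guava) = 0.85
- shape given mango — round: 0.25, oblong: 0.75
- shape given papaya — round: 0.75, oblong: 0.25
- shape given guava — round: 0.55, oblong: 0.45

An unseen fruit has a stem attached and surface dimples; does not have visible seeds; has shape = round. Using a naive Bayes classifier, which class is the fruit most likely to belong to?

papaya

mango: 0.4 × (1−0.1) × 0.9 × 0.45 × 0.25 = 0.03645
papaya: 0.3 × (1−0.05) × 0.85 × 0.4 × 0.75 = 0.072675
guava: 0.3 × (1−0.2) × 0.55 × 0.85 × 0.55 = 0.06171
Highest score → papaya.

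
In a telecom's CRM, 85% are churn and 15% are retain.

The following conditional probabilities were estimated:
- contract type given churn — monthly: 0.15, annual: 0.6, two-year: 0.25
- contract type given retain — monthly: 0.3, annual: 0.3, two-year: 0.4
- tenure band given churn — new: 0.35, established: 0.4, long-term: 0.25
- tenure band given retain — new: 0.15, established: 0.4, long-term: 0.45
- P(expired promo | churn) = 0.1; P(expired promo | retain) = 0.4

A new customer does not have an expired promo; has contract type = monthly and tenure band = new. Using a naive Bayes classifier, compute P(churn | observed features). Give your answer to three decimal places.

0.908

churn: 0.85 × 0.15 × 0.35 × (1−0.1) = 0.0401625
retain: 0.15 × 0.3 × 0.15 × (1−0.4) = 0.00405
P(churn | x) = 0.0401625 / 0.0442125 ≈ 0.908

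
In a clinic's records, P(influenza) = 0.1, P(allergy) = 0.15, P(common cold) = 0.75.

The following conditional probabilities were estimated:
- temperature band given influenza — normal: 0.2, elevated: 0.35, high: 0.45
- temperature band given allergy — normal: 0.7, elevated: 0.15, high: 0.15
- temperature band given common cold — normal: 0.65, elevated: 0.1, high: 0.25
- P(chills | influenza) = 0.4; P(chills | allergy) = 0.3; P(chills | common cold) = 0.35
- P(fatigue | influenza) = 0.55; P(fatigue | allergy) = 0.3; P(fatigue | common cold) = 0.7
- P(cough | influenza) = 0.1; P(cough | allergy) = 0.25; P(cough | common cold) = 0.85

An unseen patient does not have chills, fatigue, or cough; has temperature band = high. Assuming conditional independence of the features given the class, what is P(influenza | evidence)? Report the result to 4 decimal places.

0.4429

influenza: 0.1 × 0.45 × (1−0.4) × (1−0.55) × (1−0.1) = 0.010935
allergy: 0.15 × 0.15 × (1−0.3) × (1−0.3) × (1−0.25) = 0.00826875
common cold: 0.75 × 0.25 × (1−0.35) × (1−0.7) × (1−0.85) = 0.005484375
P(influenza | x) = 0.010935 / 0.024688125 ≈ 0.4429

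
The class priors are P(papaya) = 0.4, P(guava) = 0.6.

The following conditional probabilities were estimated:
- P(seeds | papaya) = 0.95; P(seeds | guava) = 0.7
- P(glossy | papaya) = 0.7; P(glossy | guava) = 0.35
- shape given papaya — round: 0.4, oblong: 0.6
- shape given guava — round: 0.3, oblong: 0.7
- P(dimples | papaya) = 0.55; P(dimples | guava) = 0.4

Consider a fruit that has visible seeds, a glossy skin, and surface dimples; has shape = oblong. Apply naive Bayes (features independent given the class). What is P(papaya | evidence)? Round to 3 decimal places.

papaya: 0.4 × 0.95 × 0.7 × 0.6 × 0.55 = 0.08778
guava: 0.6 × 0.7 × 0.35 × 0.7 × 0.4 = 0.04116
P(papaya | x) = 0.08778 / 0.12894 ≈ 0.681

0.681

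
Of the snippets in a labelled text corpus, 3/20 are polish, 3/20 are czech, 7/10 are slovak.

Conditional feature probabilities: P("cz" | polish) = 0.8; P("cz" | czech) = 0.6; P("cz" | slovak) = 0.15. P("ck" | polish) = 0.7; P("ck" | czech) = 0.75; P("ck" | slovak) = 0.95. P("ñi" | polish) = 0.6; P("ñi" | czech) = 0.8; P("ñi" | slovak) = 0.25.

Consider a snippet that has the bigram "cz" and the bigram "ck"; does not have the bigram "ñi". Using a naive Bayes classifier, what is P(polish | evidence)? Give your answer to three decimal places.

polish: 0.15 × 0.8 × 0.7 × (1−0.6) = 0.0336
czech: 0.15 × 0.6 × 0.75 × (1−0.8) = 0.0135
slovak: 0.7 × 0.15 × 0.95 × (1−0.25) = 0.0748125
P(polish | x) = 0.0336 / 0.1219125 ≈ 0.276

0.276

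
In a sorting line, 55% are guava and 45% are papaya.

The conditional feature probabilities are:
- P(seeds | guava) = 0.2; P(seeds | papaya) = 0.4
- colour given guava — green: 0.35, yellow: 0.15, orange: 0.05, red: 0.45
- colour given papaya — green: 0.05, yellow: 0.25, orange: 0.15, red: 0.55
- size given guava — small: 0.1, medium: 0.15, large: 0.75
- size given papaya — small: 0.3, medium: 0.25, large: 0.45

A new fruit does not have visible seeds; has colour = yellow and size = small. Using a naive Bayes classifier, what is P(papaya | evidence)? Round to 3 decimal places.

guava: 0.55 × (1−0.2) × 0.15 × 0.1 = 0.0066
papaya: 0.45 × (1−0.4) × 0.25 × 0.3 = 0.02025
P(papaya | x) = 0.02025 / 0.02685 ≈ 0.754

0.754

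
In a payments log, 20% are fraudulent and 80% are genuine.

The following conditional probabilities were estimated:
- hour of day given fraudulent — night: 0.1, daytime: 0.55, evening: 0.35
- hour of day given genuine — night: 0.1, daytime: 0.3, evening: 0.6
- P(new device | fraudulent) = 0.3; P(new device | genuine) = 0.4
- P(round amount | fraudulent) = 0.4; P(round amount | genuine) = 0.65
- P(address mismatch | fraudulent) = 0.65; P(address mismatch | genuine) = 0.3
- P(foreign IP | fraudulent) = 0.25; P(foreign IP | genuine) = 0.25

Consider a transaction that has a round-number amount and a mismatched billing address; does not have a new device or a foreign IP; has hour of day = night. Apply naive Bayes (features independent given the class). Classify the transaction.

genuine

fraudulent: 0.2 × 0.1 × (1−0.3) × 0.4 × 0.65 × (1−0.25) = 0.00273
genuine: 0.8 × 0.1 × (1−0.4) × 0.65 × 0.3 × (1−0.25) = 0.00702
Highest score → genuine.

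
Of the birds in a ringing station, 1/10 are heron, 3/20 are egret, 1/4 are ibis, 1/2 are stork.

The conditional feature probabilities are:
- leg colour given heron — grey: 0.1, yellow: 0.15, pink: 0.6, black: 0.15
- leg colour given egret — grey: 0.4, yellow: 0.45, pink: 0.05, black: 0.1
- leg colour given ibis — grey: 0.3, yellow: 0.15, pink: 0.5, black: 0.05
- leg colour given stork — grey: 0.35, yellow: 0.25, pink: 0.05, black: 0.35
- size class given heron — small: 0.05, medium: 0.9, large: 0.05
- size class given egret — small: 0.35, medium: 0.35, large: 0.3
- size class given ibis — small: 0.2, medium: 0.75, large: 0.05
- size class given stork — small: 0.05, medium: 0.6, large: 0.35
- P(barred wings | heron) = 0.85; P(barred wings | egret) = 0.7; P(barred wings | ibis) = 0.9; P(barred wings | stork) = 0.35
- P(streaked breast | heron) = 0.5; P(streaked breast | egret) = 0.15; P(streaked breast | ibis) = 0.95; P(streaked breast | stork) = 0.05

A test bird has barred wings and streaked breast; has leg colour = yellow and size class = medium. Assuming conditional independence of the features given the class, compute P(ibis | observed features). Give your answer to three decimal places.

0.716

heron: 0.1 × 0.15 × 0.9 × 0.85 × 0.5 = 0.0057375
egret: 0.15 × 0.45 × 0.35 × 0.7 × 0.15 = 0.002480625
ibis: 0.25 × 0.15 × 0.75 × 0.9 × 0.95 = 0.024046875
stork: 0.5 × 0.25 × 0.6 × 0.35 × 0.05 = 0.0013125
P(ibis | x) = 0.024046875 / 0.0335775 ≈ 0.716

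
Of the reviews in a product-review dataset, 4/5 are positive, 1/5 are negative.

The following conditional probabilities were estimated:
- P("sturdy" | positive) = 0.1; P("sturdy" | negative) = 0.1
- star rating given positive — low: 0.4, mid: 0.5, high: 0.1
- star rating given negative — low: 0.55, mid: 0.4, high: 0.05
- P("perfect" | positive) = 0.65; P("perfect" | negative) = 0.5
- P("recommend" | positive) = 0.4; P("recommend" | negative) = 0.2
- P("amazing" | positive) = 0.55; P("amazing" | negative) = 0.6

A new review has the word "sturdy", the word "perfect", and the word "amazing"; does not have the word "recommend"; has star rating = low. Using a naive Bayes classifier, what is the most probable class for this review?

positive: 0.8 × 0.1 × 0.4 × 0.65 × (1−0.4) × 0.55 = 0.006864
negative: 0.2 × 0.1 × 0.55 × 0.5 × (1−0.2) × 0.6 = 0.00264
Highest score → positive.

positive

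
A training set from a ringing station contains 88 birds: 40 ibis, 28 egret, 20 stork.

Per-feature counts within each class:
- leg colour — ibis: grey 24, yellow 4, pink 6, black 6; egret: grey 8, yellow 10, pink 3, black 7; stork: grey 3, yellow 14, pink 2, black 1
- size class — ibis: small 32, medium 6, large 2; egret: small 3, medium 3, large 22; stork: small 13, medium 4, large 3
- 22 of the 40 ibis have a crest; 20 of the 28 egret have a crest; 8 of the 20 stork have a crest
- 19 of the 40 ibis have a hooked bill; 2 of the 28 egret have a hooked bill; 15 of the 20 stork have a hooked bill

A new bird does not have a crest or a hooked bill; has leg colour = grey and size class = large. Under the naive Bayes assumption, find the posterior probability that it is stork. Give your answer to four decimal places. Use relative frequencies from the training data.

0.0334

ibis: (40/88) × (24/40) × (2/40) × (18/40) × (21/40) ≈ 0.00322159
egret: (28/88) × (8/28) × (22/28) × (8/28) × (26/28) ≈ 0.0189504
stork: (20/88) × (3/20) × (3/20) × (12/20) × (5/20) ≈ 0.000767045
P(stork | x) = 0.000767045 / 0.022939035 ≈ 0.0334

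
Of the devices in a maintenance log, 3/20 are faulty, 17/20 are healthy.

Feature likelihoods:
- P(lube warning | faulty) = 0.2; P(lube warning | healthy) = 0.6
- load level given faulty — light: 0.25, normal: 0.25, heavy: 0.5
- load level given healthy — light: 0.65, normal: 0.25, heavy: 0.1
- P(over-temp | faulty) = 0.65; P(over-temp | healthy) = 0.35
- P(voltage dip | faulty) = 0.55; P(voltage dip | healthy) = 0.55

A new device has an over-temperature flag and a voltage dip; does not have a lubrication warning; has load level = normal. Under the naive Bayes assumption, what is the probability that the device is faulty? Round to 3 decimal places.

0.396

faulty: 0.15 × (1−0.2) × 0.25 × 0.65 × 0.55 = 0.010725
healthy: 0.85 × (1−0.6) × 0.25 × 0.35 × 0.55 = 0.0163625
P(faulty | x) = 0.010725 / 0.0270875 ≈ 0.396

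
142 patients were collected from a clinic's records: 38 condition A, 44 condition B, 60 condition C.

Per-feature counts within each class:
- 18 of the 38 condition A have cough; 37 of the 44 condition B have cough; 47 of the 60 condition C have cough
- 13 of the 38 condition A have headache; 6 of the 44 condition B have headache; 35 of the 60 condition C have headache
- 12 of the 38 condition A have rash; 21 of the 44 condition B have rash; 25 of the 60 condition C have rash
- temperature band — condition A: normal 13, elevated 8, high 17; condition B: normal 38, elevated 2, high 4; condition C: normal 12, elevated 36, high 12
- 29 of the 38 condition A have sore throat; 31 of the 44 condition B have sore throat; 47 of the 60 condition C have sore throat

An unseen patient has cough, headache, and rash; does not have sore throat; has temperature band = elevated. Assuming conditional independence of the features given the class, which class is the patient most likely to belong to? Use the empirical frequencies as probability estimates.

condition A: (38/142) × (18/38) × (13/38) × (12/38) × (8/38) × (9/38) ≈ 0.000682821
condition B: (44/142) × (37/44) × (6/44) × (21/44) × (2/44) × (13/44) ≈ 0.000227744
condition C: (60/142) × (47/60) × (35/60) × (25/60) × (36/60) × (13/60) ≈ 0.0104582
Highest score → condition C.

condition C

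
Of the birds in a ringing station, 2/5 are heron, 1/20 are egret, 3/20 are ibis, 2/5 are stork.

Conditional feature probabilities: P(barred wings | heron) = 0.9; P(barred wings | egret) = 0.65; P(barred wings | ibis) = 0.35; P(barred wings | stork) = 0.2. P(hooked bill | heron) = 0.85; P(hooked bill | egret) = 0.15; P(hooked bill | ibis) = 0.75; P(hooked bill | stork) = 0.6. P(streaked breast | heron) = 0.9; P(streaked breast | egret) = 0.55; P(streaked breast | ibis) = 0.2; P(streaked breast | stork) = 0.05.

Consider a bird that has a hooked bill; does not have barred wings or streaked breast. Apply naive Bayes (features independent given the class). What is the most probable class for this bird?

stork

heron: 0.4 × (1−0.9) × 0.85 × (1−0.9) = 0.0034
egret: 0.05 × (1−0.65) × 0.15 × (1−0.55) = 0.00118125
ibis: 0.15 × (1−0.35) × 0.75 × (1−0.2) = 0.0585
stork: 0.4 × (1−0.2) × 0.6 × (1−0.05) = 0.1824
Highest score → stork.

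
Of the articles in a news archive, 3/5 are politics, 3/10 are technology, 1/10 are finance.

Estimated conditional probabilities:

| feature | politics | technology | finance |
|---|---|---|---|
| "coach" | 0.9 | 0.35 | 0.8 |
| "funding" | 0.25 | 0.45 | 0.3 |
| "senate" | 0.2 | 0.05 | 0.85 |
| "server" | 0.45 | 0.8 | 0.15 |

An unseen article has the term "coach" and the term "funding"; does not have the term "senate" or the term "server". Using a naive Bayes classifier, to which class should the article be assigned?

politics: 0.6 × 0.9 × 0.25 × (1−0.2) × (1−0.45) = 0.0594
technology: 0.3 × 0.35 × 0.45 × (1−0.05) × (1−0.8) = 0.0089775
finance: 0.1 × 0.8 × 0.3 × (1−0.85) × (1−0.15) = 0.00306
Highest score → politics.

politics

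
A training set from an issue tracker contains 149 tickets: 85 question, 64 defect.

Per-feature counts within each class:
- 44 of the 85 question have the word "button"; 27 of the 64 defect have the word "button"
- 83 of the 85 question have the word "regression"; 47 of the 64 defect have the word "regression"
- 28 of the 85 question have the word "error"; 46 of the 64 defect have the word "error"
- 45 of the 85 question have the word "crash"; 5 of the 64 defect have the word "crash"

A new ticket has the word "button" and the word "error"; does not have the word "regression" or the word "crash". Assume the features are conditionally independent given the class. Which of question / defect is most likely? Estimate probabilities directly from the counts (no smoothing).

question: (85/149) × (44/85) × (2/85) × (28/85) × (40/85) ≈ 0.0010771
defect: (64/149) × (27/64) × (17/64) × (46/64) × (59/64) ≈ 0.0318931
Highest score → defect.

defect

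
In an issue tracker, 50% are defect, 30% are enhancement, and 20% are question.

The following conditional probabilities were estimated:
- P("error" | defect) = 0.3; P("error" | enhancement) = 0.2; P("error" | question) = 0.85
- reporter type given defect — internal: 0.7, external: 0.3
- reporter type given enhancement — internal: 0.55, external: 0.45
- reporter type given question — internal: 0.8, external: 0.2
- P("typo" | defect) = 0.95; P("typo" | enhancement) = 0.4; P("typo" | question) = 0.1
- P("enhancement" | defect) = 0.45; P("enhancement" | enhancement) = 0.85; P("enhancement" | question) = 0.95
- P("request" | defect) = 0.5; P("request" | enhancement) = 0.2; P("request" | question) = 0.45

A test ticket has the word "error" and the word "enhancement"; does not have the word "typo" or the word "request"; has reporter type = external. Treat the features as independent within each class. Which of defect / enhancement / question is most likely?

defect: 0.5 × 0.3 × 0.3 × (1−0.95) × 0.45 × (1−0.5) = 0.00050625
enhancement: 0.3 × 0.2 × 0.45 × (1−0.4) × 0.85 × (1−0.2) = 0.011016
question: 0.2 × 0.85 × 0.2 × (1−0.1) × 0.95 × (1−0.45) = 0.0159885
Highest score → question.

question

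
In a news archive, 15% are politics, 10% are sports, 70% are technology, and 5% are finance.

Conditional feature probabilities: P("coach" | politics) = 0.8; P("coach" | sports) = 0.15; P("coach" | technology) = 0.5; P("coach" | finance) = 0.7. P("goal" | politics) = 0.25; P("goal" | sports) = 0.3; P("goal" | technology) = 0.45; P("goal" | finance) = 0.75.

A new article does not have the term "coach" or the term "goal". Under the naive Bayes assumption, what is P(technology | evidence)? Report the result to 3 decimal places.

0.692

politics: 0.15 × (1−0.8) × (1−0.25) = 0.0225
sports: 0.1 × (1−0.15) × (1−0.3) = 0.0595
technology: 0.7 × (1−0.5) × (1−0.45) = 0.1925
finance: 0.05 × (1−0.7) × (1−0.75) = 0.00375
P(technology | x) = 0.1925 / 0.27825 ≈ 0.692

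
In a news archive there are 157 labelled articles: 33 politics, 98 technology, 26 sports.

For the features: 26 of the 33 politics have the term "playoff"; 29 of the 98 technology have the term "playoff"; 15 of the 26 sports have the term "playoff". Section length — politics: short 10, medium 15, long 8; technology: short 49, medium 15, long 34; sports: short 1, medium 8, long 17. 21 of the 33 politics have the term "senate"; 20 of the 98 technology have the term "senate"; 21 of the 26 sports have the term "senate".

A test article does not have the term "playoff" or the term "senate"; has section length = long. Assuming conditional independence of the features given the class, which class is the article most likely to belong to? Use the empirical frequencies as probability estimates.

technology

politics: (33/157) × (7/33) × (8/33) × (12/33) ≈ 0.00393045
technology: (98/157) × (69/98) × (34/98) × (78/98) ≈ 0.121359
sports: (26/157) × (11/26) × (17/26) × (5/26) ≈ 0.00880978
Highest score → technology.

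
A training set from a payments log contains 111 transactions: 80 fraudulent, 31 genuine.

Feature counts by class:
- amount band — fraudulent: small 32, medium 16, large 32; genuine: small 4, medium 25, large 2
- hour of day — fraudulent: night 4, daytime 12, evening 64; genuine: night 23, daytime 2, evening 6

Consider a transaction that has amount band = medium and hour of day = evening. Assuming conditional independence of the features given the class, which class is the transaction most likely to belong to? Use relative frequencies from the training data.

fraudulent

fraudulent: (80/111) × (16/80) × (64/80) ≈ 0.115315
genuine: (31/111) × (25/31) × (6/31) ≈ 0.043592
Highest score → fraudulent.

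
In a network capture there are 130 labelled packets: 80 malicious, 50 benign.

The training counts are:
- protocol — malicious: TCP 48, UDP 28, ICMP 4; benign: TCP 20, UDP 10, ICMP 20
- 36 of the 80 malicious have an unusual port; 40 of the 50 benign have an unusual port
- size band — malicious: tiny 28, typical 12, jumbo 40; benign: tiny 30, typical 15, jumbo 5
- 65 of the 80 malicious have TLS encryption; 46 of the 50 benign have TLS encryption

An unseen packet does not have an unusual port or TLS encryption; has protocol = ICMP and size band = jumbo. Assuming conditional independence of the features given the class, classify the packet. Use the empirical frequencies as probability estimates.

malicious: (80/130) × (4/80) × (44/80) × (40/80) × (15/80) ≈ 0.00158654
benign: (50/130) × (20/50) × (10/50) × (5/50) × (4/50) ≈ 0.000246154
Highest score → malicious.

malicious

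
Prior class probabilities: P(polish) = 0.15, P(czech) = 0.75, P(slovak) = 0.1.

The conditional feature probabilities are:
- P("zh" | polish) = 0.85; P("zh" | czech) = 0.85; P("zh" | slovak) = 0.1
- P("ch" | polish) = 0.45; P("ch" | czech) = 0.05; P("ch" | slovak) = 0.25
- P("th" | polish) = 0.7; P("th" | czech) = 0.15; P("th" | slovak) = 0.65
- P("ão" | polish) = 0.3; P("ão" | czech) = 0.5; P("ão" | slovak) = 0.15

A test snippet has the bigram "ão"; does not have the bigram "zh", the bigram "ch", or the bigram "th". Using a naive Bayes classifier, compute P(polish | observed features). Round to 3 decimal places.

polish: 0.15 × (1−0.85) × (1−0.45) × (1−0.7) × 0.3 = 0.00111375
czech: 0.75 × (1−0.85) × (1−0.05) × (1−0.15) × 0.5 = 0.045421875
slovak: 0.1 × (1−0.1) × (1−0.25) × (1−0.65) × 0.15 = 0.00354375
P(polish | x) = 0.00111375 / 0.050079375 ≈ 0.022

0.022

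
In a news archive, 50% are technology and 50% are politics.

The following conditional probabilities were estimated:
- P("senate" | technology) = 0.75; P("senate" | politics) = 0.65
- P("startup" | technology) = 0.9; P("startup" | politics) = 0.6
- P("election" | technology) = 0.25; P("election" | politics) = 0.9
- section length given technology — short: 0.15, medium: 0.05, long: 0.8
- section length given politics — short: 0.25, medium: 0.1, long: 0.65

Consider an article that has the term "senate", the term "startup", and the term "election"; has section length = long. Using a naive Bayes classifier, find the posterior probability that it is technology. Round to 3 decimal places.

0.372

technology: 0.5 × 0.75 × 0.9 × 0.25 × 0.8 = 0.0675
politics: 0.5 × 0.65 × 0.6 × 0.9 × 0.65 = 0.114075
P(technology | x) = 0.0675 / 0.181575 ≈ 0.372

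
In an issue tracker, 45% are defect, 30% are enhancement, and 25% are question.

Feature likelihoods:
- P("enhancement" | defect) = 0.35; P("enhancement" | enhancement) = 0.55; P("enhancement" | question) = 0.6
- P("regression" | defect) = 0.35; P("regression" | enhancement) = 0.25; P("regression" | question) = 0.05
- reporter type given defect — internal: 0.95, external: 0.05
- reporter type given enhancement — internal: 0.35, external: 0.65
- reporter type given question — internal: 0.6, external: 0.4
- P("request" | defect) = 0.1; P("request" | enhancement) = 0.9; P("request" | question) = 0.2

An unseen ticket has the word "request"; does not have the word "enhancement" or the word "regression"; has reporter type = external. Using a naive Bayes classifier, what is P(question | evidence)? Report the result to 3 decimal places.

0.112

defect: 0.45 × (1−0.35) × (1−0.35) × 0.05 × 0.1 = 0.000950625
enhancement: 0.3 × (1−0.55) × (1−0.25) × 0.65 × 0.9 = 0.05923125
question: 0.25 × (1−0.6) × (1−0.05) × 0.4 × 0.2 = 0.0076
P(question | x) = 0.0076 / 0.067781875 ≈ 0.112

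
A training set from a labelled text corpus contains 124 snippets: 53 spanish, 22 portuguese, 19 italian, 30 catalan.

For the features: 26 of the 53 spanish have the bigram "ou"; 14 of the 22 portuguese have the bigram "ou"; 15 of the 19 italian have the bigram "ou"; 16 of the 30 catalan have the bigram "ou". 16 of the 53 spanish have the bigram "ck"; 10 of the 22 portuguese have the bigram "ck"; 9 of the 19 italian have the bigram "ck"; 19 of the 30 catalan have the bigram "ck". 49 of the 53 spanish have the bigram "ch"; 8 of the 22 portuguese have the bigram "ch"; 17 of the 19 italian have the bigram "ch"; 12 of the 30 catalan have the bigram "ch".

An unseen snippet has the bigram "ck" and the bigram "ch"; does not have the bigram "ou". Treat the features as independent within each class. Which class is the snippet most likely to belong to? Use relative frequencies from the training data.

spanish

spanish: (53/124) × (27/53) × (16/53) × (49/53) ≈ 0.0607724
portuguese: (22/124) × (8/22) × (10/22) × (8/22) ≈ 0.0106638
italian: (19/124) × (4/19) × (9/19) × (17/19) ≈ 0.0136717
catalan: (30/124) × (14/30) × (19/30) × (12/30) ≈ 0.0286022
Highest score → spanish.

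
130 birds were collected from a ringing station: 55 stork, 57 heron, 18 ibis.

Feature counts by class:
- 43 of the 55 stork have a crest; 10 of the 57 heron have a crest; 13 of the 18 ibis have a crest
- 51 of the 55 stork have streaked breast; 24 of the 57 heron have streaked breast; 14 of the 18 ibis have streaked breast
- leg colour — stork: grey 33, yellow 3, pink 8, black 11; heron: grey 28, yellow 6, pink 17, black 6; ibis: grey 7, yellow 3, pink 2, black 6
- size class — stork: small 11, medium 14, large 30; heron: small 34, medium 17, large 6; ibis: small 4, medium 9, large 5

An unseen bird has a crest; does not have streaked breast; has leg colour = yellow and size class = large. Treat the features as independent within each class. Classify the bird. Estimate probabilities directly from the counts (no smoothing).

stork: (55/130) × (43/55) × (4/55) × (3/55) × (30/55) ≈ 0.000715714
heron: (57/130) × (10/57) × (33/57) × (6/57) × (6/57) ≈ 0.000493456
ibis: (18/130) × (13/18) × (4/18) × (3/18) × (5/18) ≈ 0.00102881
Highest score → ibis.

ibis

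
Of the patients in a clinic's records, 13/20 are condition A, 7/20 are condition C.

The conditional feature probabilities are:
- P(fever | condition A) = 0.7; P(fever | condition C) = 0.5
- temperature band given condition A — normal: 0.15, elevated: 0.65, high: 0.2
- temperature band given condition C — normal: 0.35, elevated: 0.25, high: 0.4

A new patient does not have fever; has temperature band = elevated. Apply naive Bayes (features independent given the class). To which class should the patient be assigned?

condition A: 0.65 × (1−0.7) × 0.65 = 0.12675
condition C: 0.35 × (1−0.5) × 0.25 = 0.04375
Highest score → condition A.

condition A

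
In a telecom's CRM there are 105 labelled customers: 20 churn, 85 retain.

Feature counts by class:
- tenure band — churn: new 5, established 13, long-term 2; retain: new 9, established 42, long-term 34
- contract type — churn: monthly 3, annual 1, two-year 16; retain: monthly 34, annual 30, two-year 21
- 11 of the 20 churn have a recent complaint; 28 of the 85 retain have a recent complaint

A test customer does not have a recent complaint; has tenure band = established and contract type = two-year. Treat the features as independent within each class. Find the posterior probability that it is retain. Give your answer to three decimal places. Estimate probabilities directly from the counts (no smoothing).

churn: (20/105) × (13/20) × (16/20) × (9/20) ≈ 0.0445714
retain: (85/105) × (42/85) × (21/85) × (57/85) ≈ 0.0662699
P(retain | x) = 0.0662699 / 0.1108413 ≈ 0.598

0.598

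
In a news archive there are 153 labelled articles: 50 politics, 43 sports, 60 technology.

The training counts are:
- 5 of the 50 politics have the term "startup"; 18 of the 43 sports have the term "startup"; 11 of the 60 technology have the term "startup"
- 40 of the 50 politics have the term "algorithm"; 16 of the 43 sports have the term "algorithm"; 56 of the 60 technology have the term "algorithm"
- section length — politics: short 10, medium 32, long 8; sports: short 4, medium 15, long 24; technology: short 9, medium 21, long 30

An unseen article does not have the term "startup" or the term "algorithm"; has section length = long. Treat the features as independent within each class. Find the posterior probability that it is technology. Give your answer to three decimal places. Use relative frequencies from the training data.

0.138

politics: (50/153) × (45/50) × (10/50) × (8/50) ≈ 0.00941176
sports: (43/153) × (25/43) × (27/43) × (24/43) ≈ 0.0572647
technology: (60/153) × (49/60) × (4/60) × (30/60) ≈ 0.0106754
P(technology | x) = 0.0106754 / 0.07735186 ≈ 0.138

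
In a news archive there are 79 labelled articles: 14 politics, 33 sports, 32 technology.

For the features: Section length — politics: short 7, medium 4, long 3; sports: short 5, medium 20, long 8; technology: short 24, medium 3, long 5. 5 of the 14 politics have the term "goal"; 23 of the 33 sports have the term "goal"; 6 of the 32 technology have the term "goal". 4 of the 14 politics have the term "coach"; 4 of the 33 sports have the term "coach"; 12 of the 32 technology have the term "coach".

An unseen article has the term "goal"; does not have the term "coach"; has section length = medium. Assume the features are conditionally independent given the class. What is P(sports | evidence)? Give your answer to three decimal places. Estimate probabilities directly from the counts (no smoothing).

0.899

politics: (14/79) × (4/14) × (5/14) × (10/14) ≈ 0.0129166
sports: (33/79) × (20/33) × (23/33) × (29/33) ≈ 0.15506
technology: (32/79) × (3/32) × (6/32) × (20/32) ≈ 0.00445016
P(sports | x) = 0.15506 / 0.17242676 ≈ 0.899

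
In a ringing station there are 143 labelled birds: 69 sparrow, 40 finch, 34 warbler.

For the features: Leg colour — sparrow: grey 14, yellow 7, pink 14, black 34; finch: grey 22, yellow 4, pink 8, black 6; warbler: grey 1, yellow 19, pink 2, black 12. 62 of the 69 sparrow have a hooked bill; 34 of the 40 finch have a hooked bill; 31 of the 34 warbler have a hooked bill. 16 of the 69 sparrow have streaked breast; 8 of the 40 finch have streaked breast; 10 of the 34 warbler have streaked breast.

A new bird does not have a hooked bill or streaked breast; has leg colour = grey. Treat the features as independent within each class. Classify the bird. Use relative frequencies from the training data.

finch

sparrow: (69/143) × (14/69) × (7/69) × (53/69) ≈ 0.007629
finch: (40/143) × (22/40) × (6/40) × (32/40) ≈ 0.0184615
warbler: (34/143) × (1/34) × (3/34) × (24/34) ≈ 0.000435551
Highest score → finch.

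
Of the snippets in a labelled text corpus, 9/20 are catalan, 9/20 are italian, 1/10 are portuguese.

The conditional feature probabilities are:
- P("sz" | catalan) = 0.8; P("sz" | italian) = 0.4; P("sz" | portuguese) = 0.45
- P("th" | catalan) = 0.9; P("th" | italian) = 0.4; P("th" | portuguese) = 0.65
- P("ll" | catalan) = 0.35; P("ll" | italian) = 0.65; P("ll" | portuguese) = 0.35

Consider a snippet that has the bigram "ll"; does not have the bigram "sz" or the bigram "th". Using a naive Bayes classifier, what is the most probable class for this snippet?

catalan: 0.45 × (1−0.8) × (1−0.9) × 0.35 = 0.00315
italian: 0.45 × (1−0.4) × (1−0.4) × 0.65 = 0.1053
portuguese: 0.1 × (1−0.45) × (1−0.65) × 0.35 = 0.0067375
Highest score → italian.

italian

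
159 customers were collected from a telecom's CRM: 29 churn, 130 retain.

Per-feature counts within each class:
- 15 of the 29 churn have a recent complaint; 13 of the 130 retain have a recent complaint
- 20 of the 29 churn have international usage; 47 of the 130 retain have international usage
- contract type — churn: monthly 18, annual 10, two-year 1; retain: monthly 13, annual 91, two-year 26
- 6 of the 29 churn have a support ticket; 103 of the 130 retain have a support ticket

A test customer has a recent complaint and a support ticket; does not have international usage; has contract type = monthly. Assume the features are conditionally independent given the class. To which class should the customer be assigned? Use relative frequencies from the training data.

churn: (29/159) × (15/29) × (9/29) × (18/29) × (6/29) ≈ 0.00375981
retain: (130/159) × (13/130) × (83/130) × (13/130) × (103/130) ≈ 0.00413595
Highest score → retain.

retain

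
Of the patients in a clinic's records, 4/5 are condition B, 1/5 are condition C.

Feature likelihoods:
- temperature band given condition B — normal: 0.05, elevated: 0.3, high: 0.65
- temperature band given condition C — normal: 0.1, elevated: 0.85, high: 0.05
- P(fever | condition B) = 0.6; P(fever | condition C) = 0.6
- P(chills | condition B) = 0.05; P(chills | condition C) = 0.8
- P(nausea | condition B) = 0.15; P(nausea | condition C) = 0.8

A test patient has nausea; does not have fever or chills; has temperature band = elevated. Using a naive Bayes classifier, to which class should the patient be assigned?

condition B

condition B: 0.8 × 0.3 × (1−0.6) × (1−0.05) × 0.15 = 0.01368
condition C: 0.2 × 0.85 × (1−0.6) × (1−0.8) × 0.8 = 0.01088
Highest score → condition B.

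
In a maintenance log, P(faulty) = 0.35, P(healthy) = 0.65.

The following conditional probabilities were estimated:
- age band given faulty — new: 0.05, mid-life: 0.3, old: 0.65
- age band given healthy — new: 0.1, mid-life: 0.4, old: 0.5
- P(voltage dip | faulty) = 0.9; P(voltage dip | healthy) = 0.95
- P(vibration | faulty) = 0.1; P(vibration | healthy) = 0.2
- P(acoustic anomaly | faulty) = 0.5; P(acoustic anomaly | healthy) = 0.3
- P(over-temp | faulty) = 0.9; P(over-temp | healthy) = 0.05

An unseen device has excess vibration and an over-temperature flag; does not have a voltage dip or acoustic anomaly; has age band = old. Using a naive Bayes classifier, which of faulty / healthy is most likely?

faulty: 0.35 × 0.65 × (1−0.9) × 0.1 × (1−0.5) × 0.9 = 0.00102375
healthy: 0.65 × 0.5 × (1−0.95) × 0.2 × (1−0.3) × 0.05 = 0.00011375
Highest score → faulty.

faulty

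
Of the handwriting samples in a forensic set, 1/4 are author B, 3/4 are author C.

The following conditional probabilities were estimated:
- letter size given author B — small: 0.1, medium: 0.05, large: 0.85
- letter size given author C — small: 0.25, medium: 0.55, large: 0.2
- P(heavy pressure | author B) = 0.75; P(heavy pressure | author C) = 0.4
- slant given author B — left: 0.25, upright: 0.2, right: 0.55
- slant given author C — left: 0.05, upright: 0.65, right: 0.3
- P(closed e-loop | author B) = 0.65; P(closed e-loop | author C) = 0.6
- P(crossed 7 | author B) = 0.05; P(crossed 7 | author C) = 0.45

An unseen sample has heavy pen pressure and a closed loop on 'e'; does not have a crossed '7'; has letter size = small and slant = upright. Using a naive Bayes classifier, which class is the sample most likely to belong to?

author C

author B: 0.25 × 0.1 × 0.75 × 0.2 × 0.65 × (1−0.05) = 0.002315625
author C: 0.75 × 0.25 × 0.4 × 0.65 × 0.6 × (1−0.45) = 0.0160875
Highest score → author C.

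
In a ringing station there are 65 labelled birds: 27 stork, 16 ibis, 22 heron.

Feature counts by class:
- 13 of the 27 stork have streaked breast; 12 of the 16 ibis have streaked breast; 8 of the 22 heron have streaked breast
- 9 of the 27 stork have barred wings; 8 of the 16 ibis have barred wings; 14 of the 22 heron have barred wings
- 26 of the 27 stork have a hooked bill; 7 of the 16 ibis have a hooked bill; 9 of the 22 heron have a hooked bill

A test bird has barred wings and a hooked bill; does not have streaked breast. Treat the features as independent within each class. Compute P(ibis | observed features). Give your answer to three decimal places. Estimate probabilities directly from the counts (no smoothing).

stork: (27/65) × (14/27) × (9/27) × (26/27) ≈ 0.0691358
ibis: (16/65) × (4/16) × (8/16) × (7/16) ≈ 0.0134615
heron: (22/65) × (14/22) × (14/22) × (9/22) ≈ 0.0560712
P(ibis | x) = 0.0134615 / 0.1386685 ≈ 0.097

0.097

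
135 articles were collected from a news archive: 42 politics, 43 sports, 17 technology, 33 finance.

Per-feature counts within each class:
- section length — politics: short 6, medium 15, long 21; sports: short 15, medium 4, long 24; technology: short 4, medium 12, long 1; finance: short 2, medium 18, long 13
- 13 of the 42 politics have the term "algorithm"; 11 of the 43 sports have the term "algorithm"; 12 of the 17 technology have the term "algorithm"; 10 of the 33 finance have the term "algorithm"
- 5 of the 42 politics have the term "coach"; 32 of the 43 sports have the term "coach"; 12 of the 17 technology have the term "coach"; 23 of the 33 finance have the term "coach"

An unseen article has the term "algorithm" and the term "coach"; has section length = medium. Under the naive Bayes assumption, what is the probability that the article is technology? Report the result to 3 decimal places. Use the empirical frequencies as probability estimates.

politics: (42/135) × (15/42) × (13/42) × (5/42) ≈ 0.00409423
sports: (43/135) × (4/43) × (11/43) × (32/43) ≈ 0.00564069
technology: (17/135) × (12/17) × (12/17) × (12/17) ≈ 0.0442907
finance: (33/135) × (18/33) × (10/33) × (23/33) ≈ 0.0281604
P(technology | x) = 0.0442907 / 0.08218602 ≈ 0.539

0.539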